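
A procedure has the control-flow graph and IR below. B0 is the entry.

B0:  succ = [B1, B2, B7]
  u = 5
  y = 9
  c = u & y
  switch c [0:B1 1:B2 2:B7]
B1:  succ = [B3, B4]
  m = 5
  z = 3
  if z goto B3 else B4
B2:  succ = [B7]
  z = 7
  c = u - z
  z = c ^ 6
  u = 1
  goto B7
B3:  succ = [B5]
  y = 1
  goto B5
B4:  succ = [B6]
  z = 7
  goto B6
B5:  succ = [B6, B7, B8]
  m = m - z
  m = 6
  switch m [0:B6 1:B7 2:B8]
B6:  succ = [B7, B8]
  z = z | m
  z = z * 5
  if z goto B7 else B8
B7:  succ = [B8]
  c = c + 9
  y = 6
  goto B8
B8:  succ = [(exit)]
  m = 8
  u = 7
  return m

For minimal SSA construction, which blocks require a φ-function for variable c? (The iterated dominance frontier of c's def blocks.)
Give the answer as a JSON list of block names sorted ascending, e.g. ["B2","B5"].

idom tree: B1←B0 B2←B0 B3←B1 B4←B1 B5←B3 B6←B1 B7←B0 B8←B0
Dom at joins:
  B6: preds {B4,B5}: {B0,B1,B4} ∩ {B0,B1,B3,B5} = {B0,B1}; idom=B1
  B7: preds {B0,B2,B5,B6}: {B0} ∩ {B0,B2} ∩ {B0,B1,B3,B5} ∩ {B0,B1,B6} = {B0}; idom=B0
  B8: preds {B5,B6,B7}: {B0,B1,B3,B5} ∩ {B0,B1,B6} ∩ {B0,B7} = {B0}; idom=B0

DF walk-up:
  B6←B4: walk B4 to B1
  B6←B5: walk B5→B3 to B1
  B7←B0: walk · to B0
  B7←B2: walk B2 to B0
  B7←B5: walk B5→B3→B1 to B0
  B7←B6: walk B6→B1 to B0
  B8←B5: walk B5→B3→B1 to B0
  B8←B6: walk B6→B1 to B0
  B8←B7: walk B7 to B0
  B0: DF=∅
  B1: DF={B7,B8}
  B2: DF={B7}
  B3: DF={B6,B7,B8}
  B4: DF={B6}
  B5: DF={B6,B7,B8}
  B6: DF={B7,B8}
  B7: DF={B8}
  B8: DF=∅

φ for c: defs {B0,B2,B7}
  DF⁺ = {B7,B8}

Answer: ["B7", "B8"]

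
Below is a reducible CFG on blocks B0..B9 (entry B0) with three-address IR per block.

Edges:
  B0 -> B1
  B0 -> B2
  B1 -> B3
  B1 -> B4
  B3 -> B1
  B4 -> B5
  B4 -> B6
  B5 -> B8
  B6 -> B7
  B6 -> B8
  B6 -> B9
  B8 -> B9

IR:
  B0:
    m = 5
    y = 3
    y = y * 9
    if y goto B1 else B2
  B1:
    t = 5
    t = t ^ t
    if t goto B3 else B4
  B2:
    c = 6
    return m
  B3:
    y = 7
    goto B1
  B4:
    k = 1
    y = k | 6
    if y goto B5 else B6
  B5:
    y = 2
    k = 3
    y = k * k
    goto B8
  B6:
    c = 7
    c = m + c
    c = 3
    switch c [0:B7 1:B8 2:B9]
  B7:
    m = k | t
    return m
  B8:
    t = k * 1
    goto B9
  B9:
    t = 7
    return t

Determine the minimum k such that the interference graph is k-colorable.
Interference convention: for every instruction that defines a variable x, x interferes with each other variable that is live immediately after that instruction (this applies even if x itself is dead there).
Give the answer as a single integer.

Answer: 4

Analysis:
Per-block:
  B0: def={m,y} ue=∅
  B1: def={t} ue=∅
  B2: def={c} ue={m}
  B3: def={y} ue=∅
  B4: def={k,y} ue=∅
  B5: def={k,y} ue=∅
  B6: def={c} ue={m}
  B7: def={m} ue={k,t}
  B8: def={t} ue={k}
  B9: def={t} ue=∅

Live sets:
  live B0: ∅→{m}
  live B1: {m}→{m,t}
  live B2: {m}→∅
  live B3: {m}→{m}
  live B4: {m,t}→{k,m,t}
  live B5: ∅→{k}
  live B6: {k,m,t}→{k,t}
  live B7: {k,t}→∅
  live B8: {k}→∅
  live B9: ∅→∅

Interfere edges:
  c: {k,m,t}
  k: {c,m,t,y}
  m: {c,k,t,y}
  t: {c,k,m,y}
  y: {k,m,t}

Chromatic number:
  clique {c,k,m,t} ⇒ need ≥ 4
  4-colouring: c0={k}  c1={m}  c2={t}  c3={c,y}
  χ = 4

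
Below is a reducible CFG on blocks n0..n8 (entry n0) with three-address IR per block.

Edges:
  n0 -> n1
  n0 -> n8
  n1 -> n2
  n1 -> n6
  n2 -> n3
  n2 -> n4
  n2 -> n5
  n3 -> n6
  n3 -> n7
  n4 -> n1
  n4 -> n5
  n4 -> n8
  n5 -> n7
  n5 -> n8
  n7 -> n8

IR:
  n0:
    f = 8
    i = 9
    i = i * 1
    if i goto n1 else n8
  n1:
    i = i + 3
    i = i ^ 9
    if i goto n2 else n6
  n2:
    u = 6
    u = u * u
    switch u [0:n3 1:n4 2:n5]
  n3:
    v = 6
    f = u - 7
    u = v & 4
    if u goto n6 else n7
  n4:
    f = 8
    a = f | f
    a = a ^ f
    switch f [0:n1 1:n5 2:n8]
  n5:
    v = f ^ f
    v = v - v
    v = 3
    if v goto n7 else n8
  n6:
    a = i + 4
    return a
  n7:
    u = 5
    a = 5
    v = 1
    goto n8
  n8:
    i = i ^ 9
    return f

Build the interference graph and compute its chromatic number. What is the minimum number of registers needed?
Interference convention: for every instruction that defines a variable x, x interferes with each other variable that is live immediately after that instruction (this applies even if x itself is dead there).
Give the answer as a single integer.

def/use:
  n0: def={f,i} ue=∅
  n1: def={i} ue={i}
  n2: def={u} ue=∅
  n3: def={f,u,v} ue={u}
  n4: def={a,f} ue=∅
  n5: def={v} ue={f}
  n6: def={a} ue={i}
  n7: def={a,u,v} ue=∅
  n8: def={i} ue={f,i}

Backward fixpoint:
  live n0: ∅→{f,i}
  live n1: {f,i}→{f,i}
  live n2: {f,i}→{f,i,u}
  live n3: {i,u}→{f,i}
  live n4: {i}→{f,i}
  live n5: {f,i}→{f,i}
  live n6: {i}→∅
  live n7: {f,i}→{f,i}
  live n8: {f,i}→∅

Conflict graph:
  a — {f,i}
  f — {a,i,u,v}
  i — {a,f,u,v}
  u — {f,i,v}
  v — {f,i,u}

Registers:
  clique {f,i,u,v} ⇒ need ≥ 4
  assign a→R2 f→R0 i→R1 u→R2 v→R3 — no edge inside a register ⇒ χ ≤ 4
  χ = 4

Answer: 4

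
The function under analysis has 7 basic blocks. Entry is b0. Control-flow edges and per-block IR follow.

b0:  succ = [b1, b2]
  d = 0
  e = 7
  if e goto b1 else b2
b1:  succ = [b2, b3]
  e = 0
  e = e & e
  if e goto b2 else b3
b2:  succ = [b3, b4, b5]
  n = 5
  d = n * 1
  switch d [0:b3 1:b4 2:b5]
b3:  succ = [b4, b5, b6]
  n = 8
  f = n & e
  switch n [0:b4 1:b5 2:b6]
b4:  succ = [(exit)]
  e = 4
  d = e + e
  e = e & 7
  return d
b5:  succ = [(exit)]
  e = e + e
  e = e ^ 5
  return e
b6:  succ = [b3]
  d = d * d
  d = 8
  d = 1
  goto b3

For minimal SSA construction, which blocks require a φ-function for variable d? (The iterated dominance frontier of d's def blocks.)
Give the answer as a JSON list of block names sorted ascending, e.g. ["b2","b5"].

Answer: ["b3", "b4", "b5"]

Derivation:
idom tree: b1←b0 b2←b0 b3←b0 b4←b0 b5←b0 b6←b3
Dom at joins:
  b2: preds {b0,b1}: {b0} ∩ {b0,b1} = {b0}; idom=b0
  b3: preds {b1,b2,b6}: {b0,b1} ∩ {b0,b2} ∩ {b0,b3,b6} = {b0}; idom=b0
  b4: preds {b2,b3}: {b0,b2} ∩ {b0,b3} = {b0}; idom=b0
  b5: preds {b2,b3}: {b0,b2} ∩ {b0,b3} = {b0}; idom=b0

DF walk-up:
  b2←b0: walk · to b0
  b2←b1: walk b1 to b0
  b3←b1: walk b1 to b0
  b3←b2: walk b2 to b0
  b3←b6: walk b6→b3 to b0
  b4←b2: walk b2 to b0
  b4←b3: walk b3 to b0
  b5←b2: walk b2 to b0
  b5←b3: walk b3 to b0
  DF(b0)=∅
  DF(b1)={b2,b3}
  DF(b2)={b3,b4,b5}
  DF(b3)={b3,b4,b5}
  DF(b4)=∅
  DF(b5)=∅
  DF(b6)={b3}

φ for d: defs {b0,b2,b4,b6}
  DF⁺ = {b3,b4,b5}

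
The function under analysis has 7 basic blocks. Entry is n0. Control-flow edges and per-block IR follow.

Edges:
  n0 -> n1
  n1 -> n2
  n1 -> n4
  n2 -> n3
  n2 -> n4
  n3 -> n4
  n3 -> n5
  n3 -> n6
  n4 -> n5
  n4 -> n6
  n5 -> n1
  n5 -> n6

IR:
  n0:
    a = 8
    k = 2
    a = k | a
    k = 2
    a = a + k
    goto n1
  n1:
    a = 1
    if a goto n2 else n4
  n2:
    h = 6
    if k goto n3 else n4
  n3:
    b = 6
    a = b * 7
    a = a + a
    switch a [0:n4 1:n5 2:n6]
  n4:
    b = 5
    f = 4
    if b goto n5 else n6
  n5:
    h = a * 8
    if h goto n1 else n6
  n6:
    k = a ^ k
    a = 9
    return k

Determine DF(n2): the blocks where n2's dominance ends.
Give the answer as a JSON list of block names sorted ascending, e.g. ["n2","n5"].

Answer: ["n4", "n5", "n6"]

Derivation:
idom tree: n1←n0 n2←n1 n3←n2 n4←n1 n5←n1 n6←n1
Dom at joins:
  n1: preds {n0,n5}: {n0} ∩ {n0,n1,n5} = {n0}; idom=n0
  n4: preds {n1,n2,n3}: {n0,n1} ∩ {n0,n1,n2} ∩ {n0,n1,n2,n3} = {n0,n1}; idom=n1
  n5: preds {n3,n4}: {n0,n1,n2,n3} ∩ {n0,n1,n4} = {n0,n1}; idom=n1
  n6: preds {n3,n4,n5}: {n0,n1,n2,n3} ∩ {n0,n1,n4} ∩ {n0,n1,n5} = {n0,n1}; idom=n1

Frontier:
  n1←n0: walk · to n0
  n1←n5: walk n5→n1 to n0
  n4←n1: walk · to n1
  n4←n2: walk n2 to n1
  n4←n3: walk n3→n2 to n1
  n5←n3: walk n3→n2 to n1
  n5←n4: walk n4 to n1
  n6←n3: walk n3→n2 to n1
  n6←n4: walk n4 to n1
  n6←n5: walk n5 to n1
  DF(n0)=∅
  DF(n1)={n1}
  DF(n2)={n4,n5,n6}
  DF(n3)={n4,n5,n6}
  DF(n4)={n5,n6}
  DF(n5)={n1,n6}
  DF(n6)=∅

DF(n2) = ["n4", "n5", "n6"]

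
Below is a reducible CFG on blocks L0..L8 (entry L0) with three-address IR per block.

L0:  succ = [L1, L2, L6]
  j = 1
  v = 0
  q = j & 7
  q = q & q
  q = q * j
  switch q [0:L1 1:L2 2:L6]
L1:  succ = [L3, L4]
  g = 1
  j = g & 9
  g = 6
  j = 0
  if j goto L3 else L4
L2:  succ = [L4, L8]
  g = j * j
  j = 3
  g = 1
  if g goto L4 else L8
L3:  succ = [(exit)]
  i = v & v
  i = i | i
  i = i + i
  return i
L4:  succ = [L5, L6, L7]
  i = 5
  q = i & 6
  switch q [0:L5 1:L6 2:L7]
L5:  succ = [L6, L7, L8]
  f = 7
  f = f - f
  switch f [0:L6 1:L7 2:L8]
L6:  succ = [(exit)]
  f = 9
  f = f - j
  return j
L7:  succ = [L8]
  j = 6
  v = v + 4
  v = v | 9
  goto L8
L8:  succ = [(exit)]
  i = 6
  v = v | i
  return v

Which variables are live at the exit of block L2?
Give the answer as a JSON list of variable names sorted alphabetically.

Answer: ["j", "v"]

Working:
Per-block:
  L0: {j,q,v} / ∅
  L1: {g,j} / ∅
  L2: {g,j} / {j}
  L3: {i} / {v}
  L4: {i,q} / ∅
  L5: {f} / ∅
  L6: {f} / {j}
  L7: {j,v} / {v}
  L8: {i,v} / {v}

Live sets:
  L0: in=∅ out={j,v}
  L1: in={v} out={j,v}
  L2: in={j,v} out={j,v}
  L3: in={v} out=∅
  L4: in={j,v} out={j,v}
  L5: in={j,v} out={j,v}
  L6: in={j} out=∅
  L7: in={v} out={v}
  L8: in={v} out=∅

live-out(L2) = ["j", "v"]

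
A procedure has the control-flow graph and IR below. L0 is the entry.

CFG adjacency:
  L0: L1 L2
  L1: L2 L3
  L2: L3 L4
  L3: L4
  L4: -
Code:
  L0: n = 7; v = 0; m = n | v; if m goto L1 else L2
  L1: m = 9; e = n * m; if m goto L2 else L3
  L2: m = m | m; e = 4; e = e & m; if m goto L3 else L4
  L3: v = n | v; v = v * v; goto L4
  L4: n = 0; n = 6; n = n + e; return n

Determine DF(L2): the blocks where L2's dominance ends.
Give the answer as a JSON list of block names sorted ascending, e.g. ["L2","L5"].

Answer: ["L3", "L4"]

Working:
idom tree: L1←L0 L2←L0 L3←L0 L4←L0
Join-block Dom:
  L2: preds {L0,L1}: {L0} ∩ {L0,L1} = {L0}; idom=L0
  L3: preds {L1,L2}: {L0,L1} ∩ {L0,L2} = {L0}; idom=L0
  L4: preds {L2,L3}: {L0,L2} ∩ {L0,L3} = {L0}; idom=L0

Frontier:
  L2←L0: walk · to L0
  L2←L1: walk L1 to L0
  L3←L1: walk L1 to L0
  L3←L2: walk L2 to L0
  L4←L2: walk L2 to L0
  L4←L3: walk L3 to L0
  L0: DF=∅
  L1: DF={L2,L3}
  L2: DF={L3,L4}
  L3: DF={L4}
  L4: DF=∅

DF(L2) = ["L3", "L4"]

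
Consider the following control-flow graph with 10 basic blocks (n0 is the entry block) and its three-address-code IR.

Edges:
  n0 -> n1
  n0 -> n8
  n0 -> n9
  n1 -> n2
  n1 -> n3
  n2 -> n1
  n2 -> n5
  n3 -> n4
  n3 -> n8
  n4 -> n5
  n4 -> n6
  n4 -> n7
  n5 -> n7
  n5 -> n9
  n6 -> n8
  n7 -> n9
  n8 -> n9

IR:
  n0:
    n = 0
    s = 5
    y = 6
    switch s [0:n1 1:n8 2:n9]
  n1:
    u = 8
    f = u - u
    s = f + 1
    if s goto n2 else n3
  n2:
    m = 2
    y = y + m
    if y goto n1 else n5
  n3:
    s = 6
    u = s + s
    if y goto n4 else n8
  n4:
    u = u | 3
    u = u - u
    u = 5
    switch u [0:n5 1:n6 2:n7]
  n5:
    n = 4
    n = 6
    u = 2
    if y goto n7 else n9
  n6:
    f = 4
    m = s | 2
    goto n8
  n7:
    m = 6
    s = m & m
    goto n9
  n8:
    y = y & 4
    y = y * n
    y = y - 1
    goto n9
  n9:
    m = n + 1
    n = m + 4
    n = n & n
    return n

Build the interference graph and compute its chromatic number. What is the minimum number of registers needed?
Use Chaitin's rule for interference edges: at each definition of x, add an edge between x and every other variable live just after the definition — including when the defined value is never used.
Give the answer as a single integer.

Answer: 4

Working:
Per-block:
  n0 def {n,s,y} use ∅
  n1 def {f,s,u} use ∅
  n2 def {m,y} use {y}
  n3 def {s,u} use {y}
  n4 def {u} use {u}
  n5 def {n,u} use {y}
  n6 def {f,m} use {s}
  n7 def {m,s} use ∅
  n8 def {y} use {n,y}
  n9 def {m,n} use {n}

Backward fixpoint:
  n0 li=∅ lo={n,y}
  n1 li={n,y} lo={n,y}
  n2 li={n,y} lo={n,y}
  n3 li={n,y} lo={n,s,u,y}
  n4 li={n,s,u,y} lo={n,s,y}
  n5 li={y} lo={n}
  n6 li={n,s,y} lo={n,y}
  n7 li={n} lo={n}
  n8 li={n,y} lo={n}
  n9 li={n} lo=∅

Interfere edges:
  f↔{n,s,y}
  m↔{n,y}
  n↔{f,m,s,u,y}
  s↔{f,n,u,y}
  u↔{n,s,y}
  y↔{f,m,n,s,u}

Colouring:
  clique {f,n,s,y} ⇒ need ≥ 4
  4-colouring: c0={n}  c1={y}  c2={m,s}  c3={f,u}
  χ = 4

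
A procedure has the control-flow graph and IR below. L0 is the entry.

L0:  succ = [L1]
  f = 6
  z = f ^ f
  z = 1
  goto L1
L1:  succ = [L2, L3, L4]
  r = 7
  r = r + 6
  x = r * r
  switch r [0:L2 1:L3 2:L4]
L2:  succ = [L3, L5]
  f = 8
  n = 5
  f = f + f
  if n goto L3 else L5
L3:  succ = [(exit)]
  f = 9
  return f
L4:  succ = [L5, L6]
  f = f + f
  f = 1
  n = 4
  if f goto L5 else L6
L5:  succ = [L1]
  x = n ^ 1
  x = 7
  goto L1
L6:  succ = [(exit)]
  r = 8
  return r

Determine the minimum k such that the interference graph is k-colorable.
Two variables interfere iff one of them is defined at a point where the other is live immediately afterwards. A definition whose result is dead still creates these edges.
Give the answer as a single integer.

Answer: 3

Analysis:
Per-block:
  L0 def {f,z} use ∅
  L1 def {r,x} use ∅
  L2 def {f,n} use ∅
  L3 def {f} use ∅
  L4 def {f,n} use {f}
  L5 def {x} use {n}
  L6 def {r} use ∅

Live sets:
  live L0: ∅→{f}
  live L1: {f}→{f}
  live L2: ∅→{f,n}
  live L3: ∅→∅
  live L4: {f}→{f,n}
  live L5: {f,n}→{f}
  live L6: ∅→∅

Interference:
  f↔{n,r,x,z}
  n↔{f}
  r↔{f,x}
  x↔{f,r}
  z↔{f}

Registers:
  clique {f,r,x} ⇒ need ≥ 3
  assign f→r0 n→r1 r→r1 x→r2 z→r1 — no edge inside a register ⇒ χ ≤ 3
  χ = 3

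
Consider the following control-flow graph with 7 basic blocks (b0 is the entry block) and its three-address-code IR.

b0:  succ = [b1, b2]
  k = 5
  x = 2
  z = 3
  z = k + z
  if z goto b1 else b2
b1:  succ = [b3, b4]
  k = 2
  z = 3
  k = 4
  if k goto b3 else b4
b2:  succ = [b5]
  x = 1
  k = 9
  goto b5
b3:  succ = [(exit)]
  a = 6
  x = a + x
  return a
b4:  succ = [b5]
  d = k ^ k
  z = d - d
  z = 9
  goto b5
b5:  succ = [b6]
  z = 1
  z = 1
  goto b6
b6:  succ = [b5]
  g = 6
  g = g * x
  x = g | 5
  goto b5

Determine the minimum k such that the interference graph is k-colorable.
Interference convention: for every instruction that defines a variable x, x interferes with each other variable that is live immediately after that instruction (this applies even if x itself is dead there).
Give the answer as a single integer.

Per-block:
  b0: {k,x,z} / ∅
  b1: {k,z} / ∅
  b2: {k,x} / ∅
  b3: {a,x} / {x}
  b4: {d,z} / {k}
  b5: {z} / ∅
  b6: {g,x} / {x}

Live sets:
  b0: in=∅ out={x}
  b1: in={x} out={k,x}
  b2: in=∅ out={x}
  b3: in={x} out=∅
  b4: in={k,x} out={x}
  b5: in={x} out={x}
  b6: in={x} out={x}

Conflict graph:
  a — {x}
  d — {x}
  g — {x}
  k — {x,z}
  x — {a,d,g,k,z}
  z — {k,x}

Registers:
  {k,x,z} pairwise interfere (3-clique) ⇒ χ ≥ 3
  assign a→R1 d→R1 g→R1 k→R1 x→R0 z→R2 — no edge inside a register ⇒ χ ≤ 3
  χ = 3

Answer: 3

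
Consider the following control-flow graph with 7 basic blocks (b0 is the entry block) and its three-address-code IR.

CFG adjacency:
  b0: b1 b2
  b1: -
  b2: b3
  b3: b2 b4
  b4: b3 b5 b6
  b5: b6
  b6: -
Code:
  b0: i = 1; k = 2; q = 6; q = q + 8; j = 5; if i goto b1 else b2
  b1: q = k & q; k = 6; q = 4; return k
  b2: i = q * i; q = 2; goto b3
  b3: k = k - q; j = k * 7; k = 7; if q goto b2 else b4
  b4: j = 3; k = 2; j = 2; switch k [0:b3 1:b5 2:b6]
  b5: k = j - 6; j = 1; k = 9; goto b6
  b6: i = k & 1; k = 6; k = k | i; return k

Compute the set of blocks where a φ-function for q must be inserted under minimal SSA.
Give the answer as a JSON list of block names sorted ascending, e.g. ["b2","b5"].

Answer: ["b2"]

Analysis:
idom tree: b1←b0 b2←b0 b3←b2 b4←b3 b5←b4 b6←b4
Join-block Dom:
  b2: preds {b0,b3}: {b0} ∩ {b0,b2,b3} = {b0}; idom=b0
  b3: preds {b2,b4}: {b0,b2} ∩ {b0,b2,b3,b4} = {b0,b2}; idom=b2
  b6: preds {b4,b5}: {b0,b2,b3,b4} ∩ {b0,b2,b3,b4,b5} = {b0,b2,b3,b4}; idom=b4

DF derivation:
  join b2 pred b0: · stop@b0
  join b2 pred b3: b3→b2 stop@b0
  join b3 pred b2: · stop@b2
  join b3 pred b4: b4→b3 stop@b2
  join b6 pred b4: · stop@b4
  join b6 pred b5: b5 stop@b4
  b0 → ∅
  b1 → ∅
  b2 → {b2}
  b3 → {b2,b3}
  b4 → {b3}
  b5 → {b6}
  b6 → ∅

φ for q: defs {b0,b1,b2}
  DF⁺ = {b2}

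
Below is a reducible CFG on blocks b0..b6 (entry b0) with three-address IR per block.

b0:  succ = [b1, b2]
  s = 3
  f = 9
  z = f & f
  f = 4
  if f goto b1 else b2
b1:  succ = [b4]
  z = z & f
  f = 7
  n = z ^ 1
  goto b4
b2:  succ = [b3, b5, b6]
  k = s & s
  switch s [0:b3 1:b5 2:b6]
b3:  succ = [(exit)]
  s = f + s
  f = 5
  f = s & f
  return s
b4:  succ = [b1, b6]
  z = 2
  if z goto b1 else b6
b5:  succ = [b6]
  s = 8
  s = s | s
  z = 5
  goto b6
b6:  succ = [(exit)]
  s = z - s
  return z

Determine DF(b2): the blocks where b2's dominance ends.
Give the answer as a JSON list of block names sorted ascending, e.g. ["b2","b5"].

Answer: ["b6"]

Derivation:
idom tree: b1←b0 b2←b0 b3←b2 b4←b1 b5←b2 b6←b0
Dom at joins:
  b1: preds {b0,b4}: {b0} ∩ {b0,b1,b4} = {b0}; idom=b0
  b6: preds {b2,b4,b5}: {b0,b2} ∩ {b0,b1,b4} ∩ {b0,b2,b5} = {b0}; idom=b0

DF walk-up:
  join b1 pred b0: · stop@b0
  join b1 pred b4: b4→b1 stop@b0
  join b6 pred b2: b2 stop@b0
  join b6 pred b4: b4→b1 stop@b0
  join b6 pred b5: b5→b2 stop@b0
  DF(b0)=∅
  DF(b1)={b1,b6}
  DF(b2)={b6}
  DF(b3)=∅
  DF(b4)={b1,b6}
  DF(b5)={b6}
  DF(b6)=∅

DF(b2) = ["b6"]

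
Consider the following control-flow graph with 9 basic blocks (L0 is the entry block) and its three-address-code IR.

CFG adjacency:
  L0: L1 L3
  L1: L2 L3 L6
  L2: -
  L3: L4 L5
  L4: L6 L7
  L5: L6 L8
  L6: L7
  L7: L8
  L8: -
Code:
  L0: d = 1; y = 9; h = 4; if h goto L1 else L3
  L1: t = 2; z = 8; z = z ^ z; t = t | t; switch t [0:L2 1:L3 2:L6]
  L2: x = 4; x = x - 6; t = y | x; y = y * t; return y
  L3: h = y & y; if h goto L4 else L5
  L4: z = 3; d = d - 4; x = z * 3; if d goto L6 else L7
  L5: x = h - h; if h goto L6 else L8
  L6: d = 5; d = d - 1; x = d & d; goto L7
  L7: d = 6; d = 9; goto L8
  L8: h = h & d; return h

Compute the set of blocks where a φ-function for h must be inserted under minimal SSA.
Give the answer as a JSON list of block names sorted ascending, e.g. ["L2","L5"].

Answer: ["L6", "L7", "L8"]

Analysis:
idom tree: L1←L0 L2←L1 L3←L0 L4←L3 L5←L3 L6←L0 L7←L0 L8←L0
Dom∩ at merges:
  L3: preds {L0,L1}: {L0} ∩ {L0,L1} = {L0}; idom=L0
  L6: preds {L1,L4,L5}: {L0,L1} ∩ {L0,L3,L4} ∩ {L0,L3,L5} = {L0}; idom=L0
  L7: preds {L4,L6}: {L0,L3,L4} ∩ {L0,L6} = {L0}; idom=L0
  L8: preds {L5,L7}: {L0,L3,L5} ∩ {L0,L7} = {L0}; idom=L0

DF derivation:
  L3←L0: walk · to L0
  L3←L1: walk L1 to L0
  L6←L1: walk L1 to L0
  L6←L4: walk L4→L3 to L0
  L6←L5: walk L5→L3 to L0
  L7←L4: walk L4→L3 to L0
  L7←L6: walk L6 to L0
  L8←L5: walk L5→L3 to L0
  L8←L7: walk L7 to L0
  DF(L0)=∅
  DF(L1)={L3,L6}
  DF(L2)=∅
  DF(L3)={L6,L7,L8}
  DF(L4)={L6,L7}
  DF(L5)={L6,L8}
  DF(L6)={L7}
  DF(L7)={L8}
  DF(L8)=∅

φ for h: defs {L0,L3,L8}
  DF⁺ = {L6,L7,L8}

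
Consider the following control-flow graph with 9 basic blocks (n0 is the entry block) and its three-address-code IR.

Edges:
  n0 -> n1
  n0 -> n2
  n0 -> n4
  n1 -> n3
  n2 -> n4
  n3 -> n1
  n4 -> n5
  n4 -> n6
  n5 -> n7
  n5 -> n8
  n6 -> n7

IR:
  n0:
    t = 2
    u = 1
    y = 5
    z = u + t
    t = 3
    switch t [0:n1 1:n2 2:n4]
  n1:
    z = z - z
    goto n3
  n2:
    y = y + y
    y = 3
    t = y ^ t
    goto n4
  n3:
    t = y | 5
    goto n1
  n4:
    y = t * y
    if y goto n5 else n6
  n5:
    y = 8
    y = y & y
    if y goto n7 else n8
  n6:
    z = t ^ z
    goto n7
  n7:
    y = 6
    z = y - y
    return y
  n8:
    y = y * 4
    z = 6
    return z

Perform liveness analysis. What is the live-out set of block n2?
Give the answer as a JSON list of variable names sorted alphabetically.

Block summaries:
  n0: {t,u,y,z} / ∅
  n1: {z} / {z}
  n2: {t,y} / {t,y}
  n3: {t} / {y}
  n4: {y} / {t,y}
  n5: {y} / ∅
  n6: {z} / {t,z}
  n7: {y,z} / ∅
  n8: {y,z} / {y}

Liveness:
  n0 li=∅ lo={t,y,z}
  n1 li={y,z} lo={y,z}
  n2 li={t,y,z} lo={t,y,z}
  n3 li={y,z} lo={y,z}
  n4 li={t,y,z} lo={t,z}
  n5 li=∅ lo={y}
  n6 li={t,z} lo=∅
  n7 li=∅ lo=∅
  n8 li={y} lo=∅

live-out(n2) = ["t", "y", "z"]

Answer: ["t", "y", "z"]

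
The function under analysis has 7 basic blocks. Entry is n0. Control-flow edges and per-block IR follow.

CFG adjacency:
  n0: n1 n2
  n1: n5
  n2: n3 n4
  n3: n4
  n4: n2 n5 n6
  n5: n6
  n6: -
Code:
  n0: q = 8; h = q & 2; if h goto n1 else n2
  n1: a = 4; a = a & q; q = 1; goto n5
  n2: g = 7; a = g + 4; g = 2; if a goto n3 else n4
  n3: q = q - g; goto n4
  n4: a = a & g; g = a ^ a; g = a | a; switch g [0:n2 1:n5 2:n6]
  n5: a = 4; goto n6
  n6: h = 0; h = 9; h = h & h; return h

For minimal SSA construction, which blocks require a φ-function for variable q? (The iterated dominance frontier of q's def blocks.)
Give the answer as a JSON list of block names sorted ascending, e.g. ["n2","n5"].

idom tree: n1←n0 n2←n0 n3←n2 n4←n2 n5←n0 n6←n0
Dom∩ at merges:
  n2: preds {n0,n4}: {n0} ∩ {n0,n2,n4} = {n0}; idom=n0
  n4: preds {n2,n3}: {n0,n2} ∩ {n0,n2,n3} = {n0,n2}; idom=n2
  n5: preds {n1,n4}: {n0,n1} ∩ {n0,n2,n4} = {n0}; idom=n0
  n6: preds {n4,n5}: {n0,n2,n4} ∩ {n0,n5} = {n0}; idom=n0

Frontier:
  n2←n0: walk · to n0
  n2←n4: walk n4→n2 to n0
  n4←n2: walk · to n2
  n4←n3: walk n3 to n2
  n5←n1: walk n1 to n0
  n5←n4: walk n4→n2 to n0
  n6←n4: walk n4→n2 to n0
  n6←n5: walk n5 to n0
  n0 → ∅
  n1 → {n5}
  n2 → {n2,n5,n6}
  n3 → {n4}
  n4 → {n2,n5,n6}
  n5 → {n6}
  n6 → ∅

φ for q: defs {n0,n1,n3}
  DF⁺ = {n2,n4,n5,n6}

Answer: ["n2", "n4", "n5", "n6"]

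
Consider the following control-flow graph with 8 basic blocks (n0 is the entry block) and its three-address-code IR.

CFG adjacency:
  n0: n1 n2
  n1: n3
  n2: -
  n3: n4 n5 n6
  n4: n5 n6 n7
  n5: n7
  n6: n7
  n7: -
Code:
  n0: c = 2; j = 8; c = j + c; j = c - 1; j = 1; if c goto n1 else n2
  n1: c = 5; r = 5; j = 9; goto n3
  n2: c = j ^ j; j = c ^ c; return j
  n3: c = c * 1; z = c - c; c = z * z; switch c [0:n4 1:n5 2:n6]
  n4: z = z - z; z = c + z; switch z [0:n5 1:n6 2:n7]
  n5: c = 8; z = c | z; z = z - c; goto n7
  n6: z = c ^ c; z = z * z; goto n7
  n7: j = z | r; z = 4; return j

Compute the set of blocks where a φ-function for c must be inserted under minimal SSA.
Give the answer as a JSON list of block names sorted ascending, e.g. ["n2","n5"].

idom tree: n1←n0 n2←n0 n3←n1 n4←n3 n5←n3 n6←n3 n7←n3
Join-block Dom:
  n5: preds {n3,n4}: {n0,n1,n3} ∩ {n0,n1,n3,n4} = {n0,n1,n3}; idom=n3
  n6: preds {n3,n4}: {n0,n1,n3} ∩ {n0,n1,n3,n4} = {n0,n1,n3}; idom=n3
  n7: preds {n4,n5,n6}: {n0,n1,n3,n4} ∩ {n0,n1,n3,n5} ∩ {n0,n1,n3,n6} = {n0,n1,n3}; idom=n3

Frontier:
  n5←n3: walk · to n3
  n5←n4: walk n4 to n3
  n6←n3: walk · to n3
  n6←n4: walk n4 to n3
  n7←n4: walk n4 to n3
  n7←n5: walk n5 to n3
  n7←n6: walk n6 to n3
  n0: DF=∅
  n1: DF=∅
  n2: DF=∅
  n3: DF=∅
  n4: DF={n5,n6,n7}
  n5: DF={n7}
  n6: DF={n7}
  n7: DF=∅

φ for c: defs {n0,n1,n2,n3,n5}
  DF⁺ = {n7}

Answer: ["n7"]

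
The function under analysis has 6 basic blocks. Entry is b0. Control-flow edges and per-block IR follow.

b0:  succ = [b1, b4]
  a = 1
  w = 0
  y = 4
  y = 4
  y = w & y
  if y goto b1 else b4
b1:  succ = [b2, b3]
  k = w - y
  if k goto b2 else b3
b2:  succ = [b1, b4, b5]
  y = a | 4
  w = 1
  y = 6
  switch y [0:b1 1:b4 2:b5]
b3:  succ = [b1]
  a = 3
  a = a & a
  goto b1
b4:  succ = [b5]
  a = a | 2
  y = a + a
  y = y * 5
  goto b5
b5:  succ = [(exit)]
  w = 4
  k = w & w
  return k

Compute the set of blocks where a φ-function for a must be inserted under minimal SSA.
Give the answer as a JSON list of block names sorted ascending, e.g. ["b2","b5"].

idom tree: b1←b0 b2←b1 b3←b1 b4←b0 b5←b0
Dom at joins:
  b1: preds {b0,b2,b3}: {b0} ∩ {b0,b1,b2} ∩ {b0,b1,b3} = {b0}; idom=b0
  b4: preds {b0,b2}: {b0} ∩ {b0,b1,b2} = {b0}; idom=b0
  b5: preds {b2,b4}: {b0,b1,b2} ∩ {b0,b4} = {b0}; idom=b0

Frontier:
  join b1 pred b0: · stop@b0
  join b1 pred b2: b2→b1 stop@b0
  join b1 pred b3: b3→b1 stop@b0
  join b4 pred b0: · stop@b0
  join b4 pred b2: b2→b1 stop@b0
  join b5 pred b2: b2→b1 stop@b0
  join b5 pred b4: b4 stop@b0
  DF(b0)=∅
  DF(b1)={b1,b4,b5}
  DF(b2)={b1,b4,b5}
  DF(b3)={b1}
  DF(b4)={b5}
  DF(b5)=∅

φ for a: defs {b0,b3,b4}
  DF⁺ = {b1,b4,b5}

Answer: ["b1", "b4", "b5"]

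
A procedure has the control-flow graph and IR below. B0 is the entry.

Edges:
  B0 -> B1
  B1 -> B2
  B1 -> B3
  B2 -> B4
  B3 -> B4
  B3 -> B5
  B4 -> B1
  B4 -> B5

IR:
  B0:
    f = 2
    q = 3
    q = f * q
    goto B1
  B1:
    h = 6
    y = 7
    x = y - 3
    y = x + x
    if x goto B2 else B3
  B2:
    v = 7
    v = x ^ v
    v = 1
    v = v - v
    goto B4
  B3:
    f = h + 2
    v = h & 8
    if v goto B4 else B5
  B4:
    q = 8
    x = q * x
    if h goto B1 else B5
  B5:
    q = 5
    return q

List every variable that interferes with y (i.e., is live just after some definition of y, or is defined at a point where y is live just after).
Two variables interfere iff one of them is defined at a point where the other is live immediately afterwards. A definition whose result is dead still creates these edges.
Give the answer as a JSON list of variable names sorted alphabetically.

Answer: ["h", "x"]

Derivation:
def/use:
  B0 def {f,q} use ∅
  B1 def {h,x,y} use ∅
  B2 def {v} use {x}
  B3 def {f,v} use {h}
  B4 def {q,x} use {h,x}
  B5 def {q} use ∅

Liveness:
  B0 li=∅ lo=∅
  B1 li=∅ lo={h,x}
  B2 li={h,x} lo={h,x}
  B3 li={h,x} lo={h,x}
  B4 li={h,x} lo=∅
  B5 li=∅ lo=∅

Conflict graph:
  f↔{h,q,x}
  h↔{f,q,v,x,y}
  q↔{f,h,x}
  v↔{h,x}
  x↔{f,h,q,v,y}
  y↔{h,x}

N(y) = ["h", "x"]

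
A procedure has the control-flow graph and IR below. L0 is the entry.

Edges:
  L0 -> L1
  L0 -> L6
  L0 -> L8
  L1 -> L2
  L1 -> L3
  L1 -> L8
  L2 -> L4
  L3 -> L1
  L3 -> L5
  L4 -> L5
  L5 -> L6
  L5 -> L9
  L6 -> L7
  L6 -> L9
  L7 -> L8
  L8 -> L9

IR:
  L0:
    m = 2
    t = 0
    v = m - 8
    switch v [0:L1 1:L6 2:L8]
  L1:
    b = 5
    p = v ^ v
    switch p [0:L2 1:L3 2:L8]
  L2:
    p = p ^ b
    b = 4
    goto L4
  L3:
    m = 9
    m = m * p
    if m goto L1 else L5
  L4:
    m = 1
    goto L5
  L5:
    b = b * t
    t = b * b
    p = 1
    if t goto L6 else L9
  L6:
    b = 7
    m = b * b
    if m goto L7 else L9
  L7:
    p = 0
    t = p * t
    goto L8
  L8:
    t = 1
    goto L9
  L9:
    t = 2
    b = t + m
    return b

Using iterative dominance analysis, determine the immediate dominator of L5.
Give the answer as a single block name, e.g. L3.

Answer: L1

Working:
idom tree: L1←L0 L2←L1 L3←L1 L4←L2 L5←L1 L6←L0 L7←L6 L8←L0 L9←L0
Dom at joins:
  L1: preds {L0,L3}: {L0} ∩ {L0,L1,L3} = {L0}; idom=L0
  L5: preds {L3,L4}: {L0,L1,L3} ∩ {L0,L1,L2,L4} = {L0,L1}; idom=L1
  L6: preds {L0,L5}: {L0} ∩ {L0,L1,L5} = {L0}; idom=L0
  L8: preds {L0,L1,L7}: {L0} ∩ {L0,L1} ∩ {L0,L6,L7} = {L0}; idom=L0
  L9: preds {L5,L6,L8}: {L0,L1,L5} ∩ {L0,L6} ∩ {L0,L8} = {L0}; idom=L0

idom(L5) = L1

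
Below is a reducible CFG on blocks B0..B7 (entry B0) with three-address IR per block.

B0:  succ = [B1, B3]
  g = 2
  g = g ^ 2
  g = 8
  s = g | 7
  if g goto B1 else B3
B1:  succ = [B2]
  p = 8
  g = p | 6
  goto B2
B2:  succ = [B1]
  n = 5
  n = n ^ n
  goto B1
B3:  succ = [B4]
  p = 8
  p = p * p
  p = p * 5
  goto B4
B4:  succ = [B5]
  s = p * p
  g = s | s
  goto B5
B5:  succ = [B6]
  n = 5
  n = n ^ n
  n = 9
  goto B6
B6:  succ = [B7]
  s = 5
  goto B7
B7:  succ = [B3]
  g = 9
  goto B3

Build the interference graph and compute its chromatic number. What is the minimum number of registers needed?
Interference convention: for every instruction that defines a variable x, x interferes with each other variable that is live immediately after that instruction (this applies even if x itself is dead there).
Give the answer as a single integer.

Answer: 2

Working:
def/use:
  B0: {g,s} / ∅
  B1: {g,p} / ∅
  B2: {n} / ∅
  B3: {p} / ∅
  B4: {g,s} / {p}
  B5: {n} / ∅
  B6: {s} / ∅
  B7: {g} / ∅

Live sets:
  live B0: ∅→∅
  live B1: ∅→∅
  live B2: ∅→∅
  live B3: ∅→{p}
  live B4: {p}→∅
  live B5: ∅→∅
  live B6: ∅→∅
  live B7: ∅→∅

Conflict graph:
  g↔{s}
  n↔∅
  p↔∅
  s↔{g}

Colouring:
  lower bound: {g,s} mutually conflict ⇒ χ ≥ 2
  assign g→R0 n→R0 p→R0 s→R1 — no edge inside a register ⇒ χ ≤ 2
  χ = 2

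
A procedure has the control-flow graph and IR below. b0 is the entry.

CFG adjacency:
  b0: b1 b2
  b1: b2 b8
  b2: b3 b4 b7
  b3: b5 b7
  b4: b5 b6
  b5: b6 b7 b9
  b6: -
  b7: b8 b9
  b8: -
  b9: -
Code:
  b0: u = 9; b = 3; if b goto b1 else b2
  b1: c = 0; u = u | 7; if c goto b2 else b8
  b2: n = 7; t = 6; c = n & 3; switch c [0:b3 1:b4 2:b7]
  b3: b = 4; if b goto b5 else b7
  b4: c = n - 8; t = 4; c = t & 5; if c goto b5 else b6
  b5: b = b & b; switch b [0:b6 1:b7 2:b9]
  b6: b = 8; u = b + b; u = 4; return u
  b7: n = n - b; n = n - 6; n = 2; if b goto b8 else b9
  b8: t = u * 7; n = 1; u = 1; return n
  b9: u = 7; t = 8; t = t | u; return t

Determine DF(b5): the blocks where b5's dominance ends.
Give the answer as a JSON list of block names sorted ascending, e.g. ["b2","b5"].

Answer: ["b6", "b7", "b9"]

Derivation:
idom tree: b1←b0 b2←b0 b3←b2 b4←b2 b5←b2 b6←b2 b7←b2 b8←b0 b9←b2
Join-block Dom:
  b2: preds {b0,b1}: {b0} ∩ {b0,b1} = {b0}; idom=b0
  b5: preds {b3,b4}: {b0,b2,b3} ∩ {b0,b2,b4} = {b0,b2}; idom=b2
  b6: preds {b4,b5}: {b0,b2,b4} ∩ {b0,b2,b5} = {b0,b2}; idom=b2
  b7: preds {b2,b3,b5}: {b0,b2} ∩ {b0,b2,b3} ∩ {b0,b2,b5} = {b0,b2}; idom=b2
  b8: preds {b1,b7}: {b0,b1} ∩ {b0,b2,b7} = {b0}; idom=b0
  b9: preds {b5,b7}: {b0,b2,b5} ∩ {b0,b2,b7} = {b0,b2}; idom=b2

Frontier:
  b2←b0: walk · to b0
  b2←b1: walk b1 to b0
  b5←b3: walk b3 to b2
  b5←b4: walk b4 to b2
  b6←b4: walk b4 to b2
  b6←b5: walk b5 to b2
  b7←b2: walk · to b2
  b7←b3: walk b3 to b2
  b7←b5: walk b5 to b2
  b8←b1: walk b1 to b0
  b8←b7: walk b7→b2 to b0
  b9←b5: walk b5 to b2
  b9←b7: walk b7 to b2
  b0: DF=∅
  b1: DF={b2,b8}
  b2: DF={b8}
  b3: DF={b5,b7}
  b4: DF={b5,b6}
  b5: DF={b6,b7,b9}
  b6: DF=∅
  b7: DF={b8,b9}
  b8: DF=∅
  b9: DF=∅

DF(b5) = ["b6", "b7", "b9"]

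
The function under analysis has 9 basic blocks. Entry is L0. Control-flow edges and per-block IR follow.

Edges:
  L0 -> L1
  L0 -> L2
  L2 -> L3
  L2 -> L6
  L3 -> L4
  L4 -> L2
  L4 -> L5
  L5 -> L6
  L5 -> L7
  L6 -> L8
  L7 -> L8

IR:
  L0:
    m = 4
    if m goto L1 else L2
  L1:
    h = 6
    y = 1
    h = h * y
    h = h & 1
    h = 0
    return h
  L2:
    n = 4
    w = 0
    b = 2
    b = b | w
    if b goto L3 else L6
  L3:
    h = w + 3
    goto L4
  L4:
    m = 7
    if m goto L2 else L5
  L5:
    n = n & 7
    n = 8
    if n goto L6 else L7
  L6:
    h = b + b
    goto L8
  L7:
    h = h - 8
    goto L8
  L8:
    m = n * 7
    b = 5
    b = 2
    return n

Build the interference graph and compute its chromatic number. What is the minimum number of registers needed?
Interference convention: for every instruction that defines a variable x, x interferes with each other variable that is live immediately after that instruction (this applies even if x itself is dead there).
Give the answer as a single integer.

Block summaries:
  L0 def {m} use ∅
  L1 def {h,y} use ∅
  L2 def {b,n,w} use ∅
  L3 def {h} use {w}
  L4 def {m} use ∅
  L5 def {n} use {n}
  L6 def {h} use {b}
  L7 def {h} use {h}
  L8 def {b,m} use {n}

Live sets:
  L0 li=∅ lo=∅
  L1 li=∅ lo=∅
  L2 li=∅ lo={b,n,w}
  L3 li={b,n,w} lo={b,h,n}
  L4 li={b,h,n} lo={b,h,n}
  L5 li={b,h,n} lo={b,h,n}
  L6 li={b,n} lo={n}
  L7 li={h,n} lo={n}
  L8 li={n} lo=∅

Interfere edges:
  b — {h,m,n,w}
  h — {b,m,n,y}
  m — {b,h,n}
  n — {b,h,m,w}
  w — {b,n}
  y — {h}

Colouring:
  lower bound: {b,h,m,n} mutually conflict ⇒ χ ≥ 4
  assign b→R0 h→R1 m→R3 n→R2 w→R1 y→R0 — no edge inside a register ⇒ χ ≤ 4
  χ = 4

Answer: 4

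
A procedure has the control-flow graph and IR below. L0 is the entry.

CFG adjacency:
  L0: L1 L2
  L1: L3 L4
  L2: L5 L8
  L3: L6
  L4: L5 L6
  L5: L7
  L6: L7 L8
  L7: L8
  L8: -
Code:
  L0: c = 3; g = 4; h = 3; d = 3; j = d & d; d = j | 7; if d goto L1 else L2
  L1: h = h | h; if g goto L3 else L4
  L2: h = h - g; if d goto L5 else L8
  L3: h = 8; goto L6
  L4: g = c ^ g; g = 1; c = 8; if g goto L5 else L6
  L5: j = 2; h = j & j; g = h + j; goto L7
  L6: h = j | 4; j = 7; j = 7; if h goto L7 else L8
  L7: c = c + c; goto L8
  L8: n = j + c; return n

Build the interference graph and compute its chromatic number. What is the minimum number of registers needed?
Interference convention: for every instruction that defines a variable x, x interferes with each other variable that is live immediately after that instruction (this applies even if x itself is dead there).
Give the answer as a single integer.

Per-block:
  L0 def {c,d,g,h,j} use ∅
  L1 def {h} use {g,h}
  L2 def {h} use {d,g,h}
  L3 def {h} use ∅
  L4 def {c,g} use {c,g}
  L5 def {g,h,j} use ∅
  L6 def {h,j} use {j}
  L7 def {c} use {c}
  L8 def {n} use {c,j}

Live sets:
  live L0: ∅→{c,d,g,h,j}
  live L1: {c,g,h,j}→{c,g,j}
  live L2: {c,d,g,h,j}→{c,j}
  live L3: {c,j}→{c,j}
  live L4: {c,g,j}→{c,j}
  live L5: {c}→{c,j}
  live L6: {c,j}→{c,j}
  live L7: {c,j}→{c,j}
  live L8: {c,j}→∅

Interfere edges:
  c↔{d,g,h,j}
  d↔{c,g,h,j}
  g↔{c,d,h,j}
  h↔{c,d,g,j}
  j↔{c,d,g,h}
  n↔∅

Registers:
  lower bound: {c,d,g,h,j} mutually conflict ⇒ χ ≥ 5
  assign c→R0 d→R1 g→R2 h→R3 j→R4 n→R0 — no edge inside a register ⇒ χ ≤ 5
  χ = 5

Answer: 5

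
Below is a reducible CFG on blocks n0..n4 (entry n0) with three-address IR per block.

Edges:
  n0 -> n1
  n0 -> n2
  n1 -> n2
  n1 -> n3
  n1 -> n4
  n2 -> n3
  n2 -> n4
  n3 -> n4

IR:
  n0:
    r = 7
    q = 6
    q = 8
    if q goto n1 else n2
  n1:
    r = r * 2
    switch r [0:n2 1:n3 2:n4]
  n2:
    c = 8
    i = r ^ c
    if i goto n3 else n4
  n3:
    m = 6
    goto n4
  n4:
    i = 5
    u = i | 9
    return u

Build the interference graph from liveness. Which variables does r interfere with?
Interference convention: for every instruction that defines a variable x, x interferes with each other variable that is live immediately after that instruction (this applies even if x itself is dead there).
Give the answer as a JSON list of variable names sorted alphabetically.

Per-block:
  n0: {q,r} / ∅
  n1: {r} / {r}
  n2: {c,i} / {r}
  n3: {m} / ∅
  n4: {i,u} / ∅

Backward fixpoint:
  live n0: ∅→{r}
  live n1: {r}→{r}
  live n2: {r}→∅
  live n3: ∅→∅
  live n4: ∅→∅

Conflict graph:
  c — {r}
  i — ∅
  m — ∅
  q — {r}
  r — {c,q}
  u — ∅

N(r) = ["c", "q"]

Answer: ["c", "q"]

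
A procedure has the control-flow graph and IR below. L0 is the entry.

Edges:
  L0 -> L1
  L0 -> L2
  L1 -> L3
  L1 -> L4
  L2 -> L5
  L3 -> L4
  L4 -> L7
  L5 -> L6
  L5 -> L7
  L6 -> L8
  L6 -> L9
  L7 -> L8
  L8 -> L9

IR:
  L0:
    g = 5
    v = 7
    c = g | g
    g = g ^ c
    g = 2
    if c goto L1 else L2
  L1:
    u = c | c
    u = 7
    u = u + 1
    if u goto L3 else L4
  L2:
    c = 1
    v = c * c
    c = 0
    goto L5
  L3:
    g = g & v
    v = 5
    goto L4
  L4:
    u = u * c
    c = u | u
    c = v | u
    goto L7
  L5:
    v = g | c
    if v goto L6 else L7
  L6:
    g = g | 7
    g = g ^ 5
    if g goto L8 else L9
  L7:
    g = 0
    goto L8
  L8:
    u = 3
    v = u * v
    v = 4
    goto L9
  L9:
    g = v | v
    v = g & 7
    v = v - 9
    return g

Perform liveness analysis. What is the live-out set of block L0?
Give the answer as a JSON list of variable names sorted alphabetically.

Block summaries:
  L0: def={c,g,v} ue=∅
  L1: def={u} ue={c}
  L2: def={c,v} ue=∅
  L3: def={g,v} ue={g,v}
  L4: def={c,u} ue={c,u,v}
  L5: def={v} ue={c,g}
  L6: def={g} ue={g}
  L7: def={g} ue=∅
  L8: def={u,v} ue={v}
  L9: def={g,v} ue={v}

Live sets:
  live L0: ∅→{c,g,v}
  live L1: {c,g,v}→{c,g,u,v}
  live L2: {g}→{c,g}
  live L3: {c,g,u,v}→{c,u,v}
  live L4: {c,u,v}→{v}
  live L5: {c,g}→{g,v}
  live L6: {g,v}→{v}
  live L7: {v}→{v}
  live L8: {v}→{v}
  live L9: {v}→∅

live-out(L0) = ["c", "g", "v"]

Answer: ["c", "g", "v"]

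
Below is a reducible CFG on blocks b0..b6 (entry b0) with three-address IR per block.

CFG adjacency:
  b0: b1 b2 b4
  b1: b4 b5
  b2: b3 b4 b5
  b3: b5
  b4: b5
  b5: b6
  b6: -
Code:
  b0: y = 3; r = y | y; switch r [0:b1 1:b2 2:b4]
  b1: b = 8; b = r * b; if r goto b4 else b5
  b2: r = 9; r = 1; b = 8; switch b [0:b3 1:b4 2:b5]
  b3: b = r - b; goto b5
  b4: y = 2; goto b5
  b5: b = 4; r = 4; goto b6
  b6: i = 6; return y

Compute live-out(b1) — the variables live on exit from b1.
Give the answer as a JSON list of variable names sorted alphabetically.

def/use:
  b0: {r,y} / ∅
  b1: {b} / {r}
  b2: {b,r} / ∅
  b3: {b} / {b,r}
  b4: {y} / ∅
  b5: {b,r} / ∅
  b6: {i} / {y}

Backward fixpoint:
  b0: in=∅ out={r,y}
  b1: in={r,y} out={y}
  b2: in={y} out={b,r,y}
  b3: in={b,r,y} out={y}
  b4: in=∅ out={y}
  b5: in={y} out={y}
  b6: in={y} out=∅

live-out(b1) = ["y"]

Answer: ["y"]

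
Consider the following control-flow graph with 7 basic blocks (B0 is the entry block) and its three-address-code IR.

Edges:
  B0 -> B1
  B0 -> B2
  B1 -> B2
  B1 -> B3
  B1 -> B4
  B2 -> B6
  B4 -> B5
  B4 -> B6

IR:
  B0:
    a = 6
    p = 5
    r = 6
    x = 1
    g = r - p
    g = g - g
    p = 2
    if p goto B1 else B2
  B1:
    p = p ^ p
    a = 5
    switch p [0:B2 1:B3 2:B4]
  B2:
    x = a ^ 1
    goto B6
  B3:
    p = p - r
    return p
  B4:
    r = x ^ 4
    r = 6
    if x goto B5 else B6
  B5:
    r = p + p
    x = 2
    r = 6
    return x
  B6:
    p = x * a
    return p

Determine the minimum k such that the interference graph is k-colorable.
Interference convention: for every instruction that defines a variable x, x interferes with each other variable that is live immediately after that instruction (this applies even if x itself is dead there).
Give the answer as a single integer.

Per-block:
  B0: {a,g,p,r,x} / ∅
  B1: {a,p} / {p}
  B2: {x} / {a}
  B3: {p} / {p,r}
  B4: {r} / {x}
  B5: {r,x} / {p}
  B6: {p} / {a,x}

Liveness:
  B0 li=∅ lo={a,p,r,x}
  B1 li={p,r,x} lo={a,p,r,x}
  B2 li={a} lo={a,x}
  B3 li={p,r} lo=∅
  B4 li={a,p,x} lo={a,p,x}
  B5 li={p} lo=∅
  B6 li={a,x} lo=∅

Interfere edges:
  a: {g,p,r,x}
  g: {a,r,x}
  p: {a,r,x}
  r: {a,g,p,x}
  x: {a,g,p,r}

Registers:
  lower bound: {a,g,r,x} mutually conflict ⇒ χ ≥ 4
  assign a→R0 g→R3 p→R3 r→R1 x→R2 — no edge inside a register ⇒ χ ≤ 4
  χ = 4

Answer: 4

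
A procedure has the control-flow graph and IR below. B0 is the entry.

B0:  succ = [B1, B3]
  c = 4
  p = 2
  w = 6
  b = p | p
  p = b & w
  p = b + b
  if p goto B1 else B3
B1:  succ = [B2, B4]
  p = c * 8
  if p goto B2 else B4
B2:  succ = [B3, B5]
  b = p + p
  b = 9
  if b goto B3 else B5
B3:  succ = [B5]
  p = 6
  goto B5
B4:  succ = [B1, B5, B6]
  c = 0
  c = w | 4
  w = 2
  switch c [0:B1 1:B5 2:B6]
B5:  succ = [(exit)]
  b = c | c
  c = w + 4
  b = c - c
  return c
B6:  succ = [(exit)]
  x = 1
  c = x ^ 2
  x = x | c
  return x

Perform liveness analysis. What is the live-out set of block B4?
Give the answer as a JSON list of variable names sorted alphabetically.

def/use:
  B0: def={b,c,p,w} ue=∅
  B1: def={p} ue={c}
  B2: def={b} ue={p}
  B3: def={p} ue=∅
  B4: def={c,w} ue={w}
  B5: def={b,c} ue={c,w}
  B6: def={c,x} ue=∅

Liveness:
  B0 li=∅ lo={c,w}
  B1 li={c,w} lo={c,p,w}
  B2 li={c,p,w} lo={c,w}
  B3 li={c,w} lo={c,w}
  B4 li={w} lo={c,w}
  B5 li={c,w} lo=∅
  B6 li=∅ lo=∅

live-out(B4) = ["c", "w"]

Answer: ["c", "w"]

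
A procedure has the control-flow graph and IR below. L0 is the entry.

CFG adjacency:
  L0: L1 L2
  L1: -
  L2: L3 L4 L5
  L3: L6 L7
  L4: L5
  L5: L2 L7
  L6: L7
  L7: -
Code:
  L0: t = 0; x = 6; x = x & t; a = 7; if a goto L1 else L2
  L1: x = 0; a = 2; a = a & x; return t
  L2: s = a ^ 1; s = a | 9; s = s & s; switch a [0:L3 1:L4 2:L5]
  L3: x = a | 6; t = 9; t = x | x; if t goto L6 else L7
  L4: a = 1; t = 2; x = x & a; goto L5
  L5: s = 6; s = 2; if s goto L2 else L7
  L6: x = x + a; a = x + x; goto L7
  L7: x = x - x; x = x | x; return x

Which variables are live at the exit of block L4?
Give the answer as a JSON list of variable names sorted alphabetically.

Block summaries:
  L0: {a,t,x} / ∅
  L1: {a,x} / {t}
  L2: {s} / {a}
  L3: {t,x} / {a}
  L4: {a,t,x} / {x}
  L5: {s} / ∅
  L6: {a,x} / {a,x}
  L7: {x} / {x}

Live sets:
  live L0: ∅→{a,t,x}
  live L1: {t}→∅
  live L2: {a,x}→{a,x}
  live L3: {a}→{a,x}
  live L4: {x}→{a,x}
  live L5: {a,x}→{a,x}
  live L6: {a,x}→{x}
  live L7: {x}→∅

live-out(L4) = ["a", "x"]

Answer: ["a", "x"]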